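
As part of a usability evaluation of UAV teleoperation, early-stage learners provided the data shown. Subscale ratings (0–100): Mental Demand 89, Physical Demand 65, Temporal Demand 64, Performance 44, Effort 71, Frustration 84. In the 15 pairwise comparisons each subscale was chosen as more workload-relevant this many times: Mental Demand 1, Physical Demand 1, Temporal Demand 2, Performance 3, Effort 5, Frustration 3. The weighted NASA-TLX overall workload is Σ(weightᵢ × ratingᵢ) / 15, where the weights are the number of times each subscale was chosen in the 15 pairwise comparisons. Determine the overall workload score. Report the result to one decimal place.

The tallies are the weights (they sum to 15).
Weighted sum = 1·89 + 1·65 + 2·64 + 3·44 + 5·71 + 3·84
            = 89 + 65 + 128 + 132 + 355 + 252 = 1021.
Overall workload = 1021 / 15 = 68.0667 ≈ 68.1.

68.1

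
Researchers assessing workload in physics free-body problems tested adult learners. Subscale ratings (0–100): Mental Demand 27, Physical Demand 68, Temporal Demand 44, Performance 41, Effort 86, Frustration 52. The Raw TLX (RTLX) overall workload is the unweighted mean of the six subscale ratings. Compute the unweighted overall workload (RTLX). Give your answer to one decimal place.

53.0

Sum of ratings = 27 + 68 + 44 + 41 + 86 + 52 = 318.
RTLX = 318 / 6 = 53.0000 ≈ 53.0.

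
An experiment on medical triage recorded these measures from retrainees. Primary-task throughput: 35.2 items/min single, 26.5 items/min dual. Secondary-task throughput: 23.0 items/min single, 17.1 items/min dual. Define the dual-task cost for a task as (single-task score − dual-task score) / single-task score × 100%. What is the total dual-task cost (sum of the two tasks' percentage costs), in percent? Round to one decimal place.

Primary cost = (35.2 − 26.5) / 35.2 × 100% = 24.7159%.
Secondary cost = (23.0 − 17.1) / 23.0 × 100% = 25.6522%.
Total = 24.7159% + 25.6522% = 50.3681% ≈ 50.4%.

50.4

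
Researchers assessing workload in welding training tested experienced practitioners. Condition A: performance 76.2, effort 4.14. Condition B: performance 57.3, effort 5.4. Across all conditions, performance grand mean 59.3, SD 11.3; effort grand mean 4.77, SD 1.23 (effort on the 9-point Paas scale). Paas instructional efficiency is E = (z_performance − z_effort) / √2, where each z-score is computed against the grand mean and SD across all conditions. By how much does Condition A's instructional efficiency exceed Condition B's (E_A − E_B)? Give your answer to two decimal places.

Condition A: z_P = (76.2 − 59.3)/11.3 = 1.4956; z_E = (4.14 − 4.77)/1.23 = -0.5122; E_A = (1.4956 − (-0.5122))/√2 = 1.4197.
Condition B: z_P = (57.3 − 59.3)/11.3 = -0.1770; z_E = (5.4 − 4.77)/1.23 = 0.5122; E_B = (-0.1770 − 0.5122)/√2 = -0.4873.
E_A − E_B = 1.4197 − (-0.4873) = 1.9070 ≈ 1.91.

1.91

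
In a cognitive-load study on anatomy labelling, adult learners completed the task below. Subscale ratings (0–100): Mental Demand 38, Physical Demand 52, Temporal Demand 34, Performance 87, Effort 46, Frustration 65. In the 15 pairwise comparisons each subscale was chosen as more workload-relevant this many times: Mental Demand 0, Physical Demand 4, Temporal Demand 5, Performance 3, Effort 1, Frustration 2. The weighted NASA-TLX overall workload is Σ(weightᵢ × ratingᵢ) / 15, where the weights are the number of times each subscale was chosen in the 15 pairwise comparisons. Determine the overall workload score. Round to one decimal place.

The tallies are the weights (they sum to 15).
Weighted sum = 0·38 + 4·52 + 5·34 + 3·87 + 1·46 + 2·65
            = 0 + 208 + 170 + 261 + 46 + 130 = 815.
Overall workload = 815 / 15 = 54.3333 ≈ 54.3.

54.3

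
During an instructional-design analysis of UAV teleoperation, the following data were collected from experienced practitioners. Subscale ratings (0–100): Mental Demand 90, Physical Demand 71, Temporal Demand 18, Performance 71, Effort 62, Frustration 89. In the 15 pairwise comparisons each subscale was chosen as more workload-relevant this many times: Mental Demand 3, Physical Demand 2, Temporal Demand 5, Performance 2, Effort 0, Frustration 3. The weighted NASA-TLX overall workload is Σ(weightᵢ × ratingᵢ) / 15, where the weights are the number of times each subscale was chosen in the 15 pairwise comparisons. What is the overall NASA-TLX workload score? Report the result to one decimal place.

The tallies are the weights (they sum to 15).
Weighted sum = 3·90 + 2·71 + 5·18 + 2·71 + 0·62 + 3·89
            = 270 + 142 + 90 + 142 + 0 + 267 = 911.
Overall workload = 911 / 15 = 60.7333 ≈ 60.7.

60.7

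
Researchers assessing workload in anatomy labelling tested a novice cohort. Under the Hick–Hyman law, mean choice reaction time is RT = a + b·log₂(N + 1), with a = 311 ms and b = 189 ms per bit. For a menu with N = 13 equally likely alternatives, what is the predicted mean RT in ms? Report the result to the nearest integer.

1031

log₂(13 + 1) = log₂(14) = 3.8074.
RT = 311 + 189 × 3.8074 = 311 + 719.5986 = 1030.5986 ms.
≈ 1031 ms.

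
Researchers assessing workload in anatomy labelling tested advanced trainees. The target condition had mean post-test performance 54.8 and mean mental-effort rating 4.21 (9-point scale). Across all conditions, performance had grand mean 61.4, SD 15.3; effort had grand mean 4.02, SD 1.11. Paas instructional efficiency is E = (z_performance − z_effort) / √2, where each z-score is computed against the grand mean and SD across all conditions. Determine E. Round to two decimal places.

-0.43

z_performance = (54.8 − 61.4) / 15.3 = -6.6000 / 15.3 = -0.4314.
z_effort = (4.21 − 4.02) / 1.11 = 0.1900 / 1.11 = 0.1712.
z_P − z_E = -0.4314 − 0.1712 = -0.6026.
E = -0.6026 / √2 = -0.6026 / 1.41421 = -0.4261 ≈ -0.43.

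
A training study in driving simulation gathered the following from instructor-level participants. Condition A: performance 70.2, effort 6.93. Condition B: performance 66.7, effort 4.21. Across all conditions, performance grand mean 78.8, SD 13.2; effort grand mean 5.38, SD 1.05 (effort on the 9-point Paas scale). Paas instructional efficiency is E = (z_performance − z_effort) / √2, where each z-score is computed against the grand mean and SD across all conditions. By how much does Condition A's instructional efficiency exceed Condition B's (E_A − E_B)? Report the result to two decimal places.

Condition A: z_P = (70.2 − 78.8)/13.2 = -0.6515; z_E = (6.93 − 5.38)/1.05 = 1.4762; E_A = (-0.6515 − 1.4762)/√2 = -1.5045.
Condition B: z_P = (66.7 − 78.8)/13.2 = -0.9167; z_E = (4.21 − 5.38)/1.05 = -1.1143; E_B = (-0.9167 − (-1.1143))/√2 = 0.1397.
E_A − E_B = -1.5045 − 0.1397 = -1.6442 ≈ -1.64.

-1.64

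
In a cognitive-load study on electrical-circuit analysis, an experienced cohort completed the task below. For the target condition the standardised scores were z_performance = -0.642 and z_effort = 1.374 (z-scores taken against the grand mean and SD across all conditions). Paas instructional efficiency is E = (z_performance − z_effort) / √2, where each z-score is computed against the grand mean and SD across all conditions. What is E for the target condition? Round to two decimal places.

z_P − z_E = -0.642 − 1.374 = -2.0160.
E = -2.0160 / √2 = -2.0160 / 1.41421 = -1.4255 ≈ -1.43.

-1.43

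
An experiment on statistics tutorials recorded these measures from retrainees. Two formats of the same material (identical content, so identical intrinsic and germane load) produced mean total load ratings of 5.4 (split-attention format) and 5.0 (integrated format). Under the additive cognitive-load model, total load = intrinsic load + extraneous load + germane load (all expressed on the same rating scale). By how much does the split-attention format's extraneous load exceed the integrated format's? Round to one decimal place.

Intrinsic and germane load are equal across formats, so the difference in total load equals the difference in extraneous load.
Extraneous-load difference = 5.4 − 5.0 = 0.4.

0.4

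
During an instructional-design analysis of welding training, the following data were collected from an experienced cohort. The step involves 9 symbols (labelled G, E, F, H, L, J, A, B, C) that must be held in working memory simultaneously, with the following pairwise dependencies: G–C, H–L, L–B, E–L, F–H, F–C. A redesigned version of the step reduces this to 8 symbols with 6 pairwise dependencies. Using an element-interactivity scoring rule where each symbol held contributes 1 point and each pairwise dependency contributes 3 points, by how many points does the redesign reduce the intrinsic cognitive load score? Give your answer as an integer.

Original: 9 × 1 + 6 × 3 = 9 + 18 = 27.
Redesigned: 8 × 1 + 6 × 3 = 8 + 18 = 26.
Reduction = 27 − 26 = 1.

1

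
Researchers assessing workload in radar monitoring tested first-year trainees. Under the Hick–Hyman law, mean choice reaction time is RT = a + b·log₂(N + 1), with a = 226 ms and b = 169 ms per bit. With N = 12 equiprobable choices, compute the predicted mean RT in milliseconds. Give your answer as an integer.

log₂(12 + 1) = log₂(13) = 3.7004.
RT = 226 + 169 × 3.7004 = 226 + 625.3676 = 851.3676 ms.
≈ 851 ms.

851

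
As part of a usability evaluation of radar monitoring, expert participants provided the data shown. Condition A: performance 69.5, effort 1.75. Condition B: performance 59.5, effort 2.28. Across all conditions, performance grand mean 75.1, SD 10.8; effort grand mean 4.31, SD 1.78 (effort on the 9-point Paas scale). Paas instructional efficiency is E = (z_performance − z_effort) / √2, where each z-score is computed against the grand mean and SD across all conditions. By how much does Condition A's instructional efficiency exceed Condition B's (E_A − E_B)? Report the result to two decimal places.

Condition A: z_P = (69.5 − 75.1)/10.8 = -0.5185; z_E = (1.75 − 4.31)/1.78 = -1.4382; E_A = (-0.5185 − (-1.4382))/√2 = 0.6503.
Condition B: z_P = (59.5 − 75.1)/10.8 = -1.4444; z_E = (2.28 − 4.31)/1.78 = -1.1404; E_B = (-1.4444 − (-1.1404))/√2 = -0.2150.
E_A − E_B = 0.6503 − (-0.2150) = 0.8653 ≈ 0.87.

0.87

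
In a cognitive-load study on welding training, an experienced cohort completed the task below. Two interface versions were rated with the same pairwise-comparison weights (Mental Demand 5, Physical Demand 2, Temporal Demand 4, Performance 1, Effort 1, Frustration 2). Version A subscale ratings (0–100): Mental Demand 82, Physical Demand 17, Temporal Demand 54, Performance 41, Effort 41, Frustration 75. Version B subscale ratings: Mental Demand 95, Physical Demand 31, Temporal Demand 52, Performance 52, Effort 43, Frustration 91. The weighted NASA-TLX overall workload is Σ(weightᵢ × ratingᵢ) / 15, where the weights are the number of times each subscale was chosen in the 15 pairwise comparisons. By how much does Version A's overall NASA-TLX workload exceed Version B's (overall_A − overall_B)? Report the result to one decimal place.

Version A weighted sum = 5·82 + 2·17 + 4·54 + 1·41 + 1·41 + 2·75 = 410 + 34 + 216 + 41 + 41 + 150 = 892; overall_A = 892/15 = 59.4667.
Version B weighted sum = 5·95 + 2·31 + 4·52 + 1·52 + 1·43 + 2·91 = 475 + 62 + 208 + 52 + 43 + 182 = 1022; overall_B = 1022/15 = 68.1333.
Difference = 59.4667 − 68.1333 = -8.6666 ≈ -8.7.

-8.7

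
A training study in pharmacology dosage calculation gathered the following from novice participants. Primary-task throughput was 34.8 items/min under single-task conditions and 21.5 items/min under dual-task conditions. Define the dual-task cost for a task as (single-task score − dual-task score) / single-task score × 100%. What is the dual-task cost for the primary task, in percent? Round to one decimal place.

38.2

Cost = (34.8 − 21.5) / 34.8 × 100%
     = 13.3000 / 34.8 × 100% = 38.2184%.
≈ 38.2%.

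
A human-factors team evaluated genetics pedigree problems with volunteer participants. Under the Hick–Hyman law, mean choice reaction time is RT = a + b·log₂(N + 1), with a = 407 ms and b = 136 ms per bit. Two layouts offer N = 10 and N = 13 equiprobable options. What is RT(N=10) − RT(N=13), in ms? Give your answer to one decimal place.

RT(10) = 407 + 136·log₂(11) = 407 + 136·3.4594 = 877.4784 ms.
RT(13) = 407 + 136·log₂(14) = 407 + 136·3.8074 = 924.8064 ms.
Difference = 877.4784 − 924.8064 = -47.3280 ≈ -47.3 ms.

-47.3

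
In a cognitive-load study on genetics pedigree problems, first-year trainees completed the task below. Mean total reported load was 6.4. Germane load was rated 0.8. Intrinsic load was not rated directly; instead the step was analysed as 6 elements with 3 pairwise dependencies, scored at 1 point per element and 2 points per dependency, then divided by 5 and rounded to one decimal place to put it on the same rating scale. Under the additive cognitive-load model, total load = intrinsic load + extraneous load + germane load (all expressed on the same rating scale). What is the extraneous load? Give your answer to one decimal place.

3.2

Intrinsic (element-interactivity): (6 × 1 + 3 × 2) / 5 = 12 / 5 = 2.4000 → 2.4.
extraneous load = total − intrinsic − germane
             = 6.4 − 2.4 − 0.8 = 3.2.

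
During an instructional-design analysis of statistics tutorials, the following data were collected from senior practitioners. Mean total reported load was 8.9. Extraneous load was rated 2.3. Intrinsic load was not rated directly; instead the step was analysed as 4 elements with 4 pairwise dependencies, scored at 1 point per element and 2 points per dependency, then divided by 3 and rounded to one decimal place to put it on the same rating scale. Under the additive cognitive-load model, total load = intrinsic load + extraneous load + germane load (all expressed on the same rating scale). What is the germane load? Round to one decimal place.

2.6

Intrinsic (element-interactivity): (4 × 1 + 4 × 2) / 3 = 12 / 3 = 4.0000 → 4.0.
germane load = total − intrinsic − extraneous
             = 8.9 − 4.0 − 2.3 = 2.6.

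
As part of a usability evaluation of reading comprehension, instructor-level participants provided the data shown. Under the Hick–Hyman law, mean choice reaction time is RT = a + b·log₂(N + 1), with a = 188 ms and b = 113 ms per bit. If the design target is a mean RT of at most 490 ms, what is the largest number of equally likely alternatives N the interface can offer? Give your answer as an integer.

5

Set 188 + 113·log₂(N + 1) ≤ 490.
log₂(N + 1) ≤ (490 − 188) / 113 = 2.6726.
N + 1 ≤ 2^2.6726 = 6.3758.
N ≤ 5.3758, so the largest integer N is 5.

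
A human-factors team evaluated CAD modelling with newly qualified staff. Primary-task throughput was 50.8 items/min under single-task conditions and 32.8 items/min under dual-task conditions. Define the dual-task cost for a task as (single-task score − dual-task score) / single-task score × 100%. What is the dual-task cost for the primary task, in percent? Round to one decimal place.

Cost = (50.8 − 32.8) / 50.8 × 100%
     = 18.0000 / 50.8 × 100% = 35.4331%.
≈ 35.4%.

35.4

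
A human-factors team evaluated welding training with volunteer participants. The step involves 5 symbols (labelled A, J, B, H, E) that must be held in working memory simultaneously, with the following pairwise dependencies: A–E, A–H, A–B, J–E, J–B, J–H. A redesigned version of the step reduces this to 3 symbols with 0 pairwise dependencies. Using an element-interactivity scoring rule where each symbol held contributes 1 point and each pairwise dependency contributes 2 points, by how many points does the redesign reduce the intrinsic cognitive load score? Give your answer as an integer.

Original: 5 × 1 + 6 × 2 = 5 + 12 = 17.
Redesigned: 3 × 1 + 0 × 2 = 3 + 0 = 3.
Reduction = 17 − 3 = 14.

14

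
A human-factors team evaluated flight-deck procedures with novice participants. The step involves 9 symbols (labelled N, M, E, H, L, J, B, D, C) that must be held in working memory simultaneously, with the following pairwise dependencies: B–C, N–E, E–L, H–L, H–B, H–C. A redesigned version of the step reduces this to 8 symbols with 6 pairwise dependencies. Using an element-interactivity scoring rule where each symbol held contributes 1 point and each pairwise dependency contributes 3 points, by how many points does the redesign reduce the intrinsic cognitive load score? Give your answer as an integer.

Original: 9 × 1 + 6 × 3 = 9 + 18 = 27.
Redesigned: 8 × 1 + 6 × 3 = 8 + 18 = 26.
Reduction = 27 − 26 = 1.

1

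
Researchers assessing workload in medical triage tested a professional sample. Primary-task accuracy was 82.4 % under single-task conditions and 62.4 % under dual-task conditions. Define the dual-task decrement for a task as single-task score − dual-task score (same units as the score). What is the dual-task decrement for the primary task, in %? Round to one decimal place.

20.0

Decrement = 82.4 − 62.4 = 20.0000 % ≈ 20.0 %.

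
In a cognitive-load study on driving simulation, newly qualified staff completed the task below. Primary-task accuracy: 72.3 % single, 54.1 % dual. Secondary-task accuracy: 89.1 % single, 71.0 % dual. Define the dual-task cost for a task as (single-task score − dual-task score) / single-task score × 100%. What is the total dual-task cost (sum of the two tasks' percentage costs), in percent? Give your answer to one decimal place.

45.5

Primary cost = (72.3 − 54.1) / 72.3 × 100% = 25.1729%.
Secondary cost = (89.1 − 71.0) / 89.1 × 100% = 20.3143%.
Total = 25.1729% + 20.3143% = 45.4872% ≈ 45.5%.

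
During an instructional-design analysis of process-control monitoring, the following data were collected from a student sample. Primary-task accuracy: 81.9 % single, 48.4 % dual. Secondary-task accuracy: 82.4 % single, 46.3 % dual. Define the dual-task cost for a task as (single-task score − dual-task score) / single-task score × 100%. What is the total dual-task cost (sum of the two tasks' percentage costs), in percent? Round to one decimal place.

84.7

Primary cost = (81.9 − 48.4) / 81.9 × 100% = 40.9035%.
Secondary cost = (82.4 − 46.3) / 82.4 × 100% = 43.8107%.
Total = 40.9035% + 43.8107% = 84.7142% ≈ 84.7%.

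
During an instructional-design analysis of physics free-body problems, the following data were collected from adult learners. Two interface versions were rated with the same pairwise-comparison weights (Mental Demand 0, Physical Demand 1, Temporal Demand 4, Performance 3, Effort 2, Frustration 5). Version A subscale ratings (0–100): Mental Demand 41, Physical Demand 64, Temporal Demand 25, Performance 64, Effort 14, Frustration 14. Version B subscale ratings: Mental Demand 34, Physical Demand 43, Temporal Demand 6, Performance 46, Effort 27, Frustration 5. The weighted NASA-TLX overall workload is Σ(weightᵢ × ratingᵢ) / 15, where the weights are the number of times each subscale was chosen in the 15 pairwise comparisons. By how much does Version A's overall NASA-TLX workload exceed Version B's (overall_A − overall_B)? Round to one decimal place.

Version A weighted sum = 0·41 + 1·64 + 4·25 + 3·64 + 2·14 + 5·14 = 0 + 64 + 100 + 192 + 28 + 70 = 454; overall_A = 454/15 = 30.2667.
Version B weighted sum = 0·34 + 1·43 + 4·6 + 3·46 + 2·27 + 5·5 = 0 + 43 + 24 + 138 + 54 + 25 = 284; overall_B = 284/15 = 18.9333.
Difference = 30.2667 − 18.9333 = 11.3334 ≈ 11.3.

11.3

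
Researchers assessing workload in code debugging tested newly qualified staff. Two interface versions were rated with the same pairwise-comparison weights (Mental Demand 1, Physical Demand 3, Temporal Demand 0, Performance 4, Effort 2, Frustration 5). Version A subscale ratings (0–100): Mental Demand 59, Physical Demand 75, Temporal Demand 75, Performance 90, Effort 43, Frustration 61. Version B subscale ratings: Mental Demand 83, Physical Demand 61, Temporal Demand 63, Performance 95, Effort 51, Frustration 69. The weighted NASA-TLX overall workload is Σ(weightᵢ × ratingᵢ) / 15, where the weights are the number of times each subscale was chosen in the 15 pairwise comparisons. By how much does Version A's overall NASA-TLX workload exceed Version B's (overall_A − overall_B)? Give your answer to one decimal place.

-3.9

Version A weighted sum = 1·59 + 3·75 + 0·75 + 4·90 + 2·43 + 5·61 = 59 + 225 + 0 + 360 + 86 + 305 = 1035; overall_A = 1035/15 = 69.0000.
Version B weighted sum = 1·83 + 3·61 + 0·63 + 4·95 + 2·51 + 5·69 = 83 + 183 + 0 + 380 + 102 + 345 = 1093; overall_B = 1093/15 = 72.8667.
Difference = 69.0000 − 72.8667 = -3.8667 ≈ -3.9.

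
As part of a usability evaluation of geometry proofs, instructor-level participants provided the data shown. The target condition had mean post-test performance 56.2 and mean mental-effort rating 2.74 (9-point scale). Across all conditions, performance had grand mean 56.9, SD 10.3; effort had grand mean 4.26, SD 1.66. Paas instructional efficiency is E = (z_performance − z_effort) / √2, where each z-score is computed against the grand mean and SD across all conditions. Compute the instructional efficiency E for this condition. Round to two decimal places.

z_performance = (56.2 − 56.9) / 10.3 = -0.7000 / 10.3 = -0.0680.
z_effort = (2.74 − 4.26) / 1.66 = -1.5200 / 1.66 = -0.9157.
z_P − z_E = -0.0680 − (-0.9157) = 0.8477.
E = 0.8477 / √2 = 0.8477 / 1.41421 = 0.5994 ≈ 0.60.

0.60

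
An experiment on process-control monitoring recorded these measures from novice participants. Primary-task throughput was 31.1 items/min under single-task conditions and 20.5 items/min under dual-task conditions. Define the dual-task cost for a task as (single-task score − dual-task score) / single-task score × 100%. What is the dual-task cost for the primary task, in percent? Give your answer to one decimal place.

Cost = (31.1 − 20.5) / 31.1 × 100%
     = 10.6000 / 31.1 × 100% = 34.0836%.
≈ 34.1%.

34.1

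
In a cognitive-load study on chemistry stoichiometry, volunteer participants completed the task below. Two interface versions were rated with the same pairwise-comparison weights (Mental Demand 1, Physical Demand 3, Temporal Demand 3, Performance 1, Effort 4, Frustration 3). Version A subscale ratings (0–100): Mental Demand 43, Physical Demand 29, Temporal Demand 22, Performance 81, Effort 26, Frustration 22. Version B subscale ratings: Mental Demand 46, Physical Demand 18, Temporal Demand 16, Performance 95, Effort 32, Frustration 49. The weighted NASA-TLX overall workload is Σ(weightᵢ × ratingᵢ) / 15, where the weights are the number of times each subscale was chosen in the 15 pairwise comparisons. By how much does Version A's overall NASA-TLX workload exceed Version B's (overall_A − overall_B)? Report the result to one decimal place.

-4.7

Version A weighted sum = 1·43 + 3·29 + 3·22 + 1·81 + 4·26 + 3·22 = 43 + 87 + 66 + 81 + 104 + 66 = 447; overall_A = 447/15 = 29.8000.
Version B weighted sum = 1·46 + 3·18 + 3·16 + 1·95 + 4·32 + 3·49 = 46 + 54 + 48 + 95 + 128 + 147 = 518; overall_B = 518/15 = 34.5333.
Difference = 29.8000 − 34.5333 = -4.7333 ≈ -4.7.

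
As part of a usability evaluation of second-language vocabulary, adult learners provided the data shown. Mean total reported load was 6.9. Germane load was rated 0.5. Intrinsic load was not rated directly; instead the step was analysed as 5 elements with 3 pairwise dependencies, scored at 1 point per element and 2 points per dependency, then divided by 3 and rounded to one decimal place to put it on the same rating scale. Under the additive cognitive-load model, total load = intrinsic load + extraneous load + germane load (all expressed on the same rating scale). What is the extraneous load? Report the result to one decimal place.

2.7

Intrinsic (element-interactivity): (5 × 1 + 3 × 2) / 3 = 11 / 3 = 3.6667 → 3.7.
extraneous load = total − intrinsic − germane
             = 6.9 − 3.7 − 0.5 = 2.7.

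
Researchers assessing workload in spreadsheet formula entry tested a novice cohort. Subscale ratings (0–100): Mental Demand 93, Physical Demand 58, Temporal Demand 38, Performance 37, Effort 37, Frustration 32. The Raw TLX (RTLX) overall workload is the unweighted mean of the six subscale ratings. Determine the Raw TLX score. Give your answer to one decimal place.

Sum of ratings = 93 + 58 + 38 + 37 + 37 + 32 = 295.
RTLX = 295 / 6 = 49.1667 ≈ 49.2.

49.2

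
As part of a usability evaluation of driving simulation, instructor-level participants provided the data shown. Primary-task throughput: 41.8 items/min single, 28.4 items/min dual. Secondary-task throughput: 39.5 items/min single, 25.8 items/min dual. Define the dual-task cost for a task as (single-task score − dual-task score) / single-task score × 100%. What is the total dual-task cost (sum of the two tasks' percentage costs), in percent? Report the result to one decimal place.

Primary cost = (41.8 − 28.4) / 41.8 × 100% = 32.0574%.
Secondary cost = (39.5 − 25.8) / 39.5 × 100% = 34.6835%.
Total = 32.0574% + 34.6835% = 66.7409% ≈ 66.7%.

66.7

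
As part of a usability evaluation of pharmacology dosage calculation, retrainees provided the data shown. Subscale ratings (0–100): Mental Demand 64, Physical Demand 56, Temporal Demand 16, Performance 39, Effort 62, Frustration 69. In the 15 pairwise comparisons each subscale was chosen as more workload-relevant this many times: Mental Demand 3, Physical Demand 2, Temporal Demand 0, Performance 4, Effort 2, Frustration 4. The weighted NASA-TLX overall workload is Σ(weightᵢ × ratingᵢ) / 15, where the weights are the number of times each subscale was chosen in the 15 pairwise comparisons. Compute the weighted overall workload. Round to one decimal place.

The tallies are the weights (they sum to 15).
Weighted sum = 3·64 + 2·56 + 0·16 + 4·39 + 2·62 + 4·69
            = 192 + 112 + 0 + 156 + 124 + 276 = 860.
Overall workload = 860 / 15 = 57.3333 ≈ 57.3.

57.3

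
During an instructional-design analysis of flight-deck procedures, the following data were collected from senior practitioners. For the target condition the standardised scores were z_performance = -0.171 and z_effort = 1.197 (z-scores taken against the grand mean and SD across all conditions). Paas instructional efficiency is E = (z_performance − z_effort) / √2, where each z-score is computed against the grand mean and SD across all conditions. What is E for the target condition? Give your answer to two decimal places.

-0.97

z_P − z_E = -0.171 − 1.197 = -1.3680.
E = -1.3680 / √2 = -1.3680 / 1.41421 = -0.9673 ≈ -0.97.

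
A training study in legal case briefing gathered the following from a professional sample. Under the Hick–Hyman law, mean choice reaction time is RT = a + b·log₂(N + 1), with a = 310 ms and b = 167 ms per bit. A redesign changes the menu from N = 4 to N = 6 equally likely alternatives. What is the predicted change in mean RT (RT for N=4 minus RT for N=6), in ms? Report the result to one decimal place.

RT(4) = 310 + 167·log₂(5) = 310 + 167·2.3219 = 697.7573 ms.
RT(6) = 310 + 167·log₂(7) = 310 + 167·2.8074 = 778.8358 ms.
Difference = 697.7573 − 778.8358 = -81.0785 ≈ -81.1 ms.

-81.1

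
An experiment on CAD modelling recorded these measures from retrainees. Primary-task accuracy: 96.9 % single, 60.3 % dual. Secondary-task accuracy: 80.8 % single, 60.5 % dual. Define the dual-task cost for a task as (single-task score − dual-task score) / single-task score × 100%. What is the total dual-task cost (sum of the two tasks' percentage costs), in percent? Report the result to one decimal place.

62.9

Primary cost = (96.9 − 60.3) / 96.9 × 100% = 37.7709%.
Secondary cost = (80.8 − 60.5) / 80.8 × 100% = 25.1238%.
Total = 37.7709% + 25.1238% = 62.8947% ≈ 62.9%.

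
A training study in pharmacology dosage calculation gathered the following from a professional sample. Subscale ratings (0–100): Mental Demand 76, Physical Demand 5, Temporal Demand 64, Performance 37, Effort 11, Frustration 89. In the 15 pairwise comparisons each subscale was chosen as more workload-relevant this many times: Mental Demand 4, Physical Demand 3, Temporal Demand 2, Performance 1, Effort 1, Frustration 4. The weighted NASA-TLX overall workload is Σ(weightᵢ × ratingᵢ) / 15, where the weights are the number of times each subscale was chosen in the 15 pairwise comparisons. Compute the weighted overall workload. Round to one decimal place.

The tallies are the weights (they sum to 15).
Weighted sum = 4·76 + 3·5 + 2·64 + 1·37 + 1·11 + 4·89
            = 304 + 15 + 128 + 37 + 11 + 356 = 851.
Overall workload = 851 / 15 = 56.7333 ≈ 56.7.

56.7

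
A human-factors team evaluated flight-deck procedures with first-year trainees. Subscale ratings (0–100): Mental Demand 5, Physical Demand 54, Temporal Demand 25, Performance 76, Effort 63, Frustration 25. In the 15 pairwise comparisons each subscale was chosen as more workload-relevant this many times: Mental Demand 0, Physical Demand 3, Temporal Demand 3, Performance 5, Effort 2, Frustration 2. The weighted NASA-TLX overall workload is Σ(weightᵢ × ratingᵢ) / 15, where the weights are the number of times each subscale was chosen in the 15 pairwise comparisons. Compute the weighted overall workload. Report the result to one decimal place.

52.9

The tallies are the weights (they sum to 15).
Weighted sum = 0·5 + 3·54 + 3·25 + 5·76 + 2·63 + 2·25
            = 0 + 162 + 75 + 380 + 126 + 50 = 793.
Overall workload = 793 / 15 = 52.8667 ≈ 52.9.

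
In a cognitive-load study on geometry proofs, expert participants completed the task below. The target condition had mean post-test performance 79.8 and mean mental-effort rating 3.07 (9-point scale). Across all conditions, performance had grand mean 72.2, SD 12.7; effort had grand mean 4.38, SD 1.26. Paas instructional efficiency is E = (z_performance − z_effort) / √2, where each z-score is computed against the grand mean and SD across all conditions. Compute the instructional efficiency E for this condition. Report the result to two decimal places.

z_performance = (79.8 − 72.2) / 12.7 = 7.6000 / 12.7 = 0.5984.
z_effort = (3.07 − 4.38) / 1.26 = -1.3100 / 1.26 = -1.0397.
z_P − z_E = 0.5984 − (-1.0397) = 1.6381.
E = 1.6381 / √2 = 1.6381 / 1.41421 = 1.1583 ≈ 1.16.

1.16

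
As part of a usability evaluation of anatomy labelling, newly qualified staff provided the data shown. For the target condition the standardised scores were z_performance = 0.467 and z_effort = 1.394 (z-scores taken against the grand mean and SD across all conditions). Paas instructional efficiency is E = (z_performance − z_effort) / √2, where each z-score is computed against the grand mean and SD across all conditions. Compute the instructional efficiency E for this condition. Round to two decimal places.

z_P − z_E = 0.467 − 1.394 = -0.9270.
E = -0.9270 / √2 = -0.9270 / 1.41421 = -0.6555 ≈ -0.66.

-0.66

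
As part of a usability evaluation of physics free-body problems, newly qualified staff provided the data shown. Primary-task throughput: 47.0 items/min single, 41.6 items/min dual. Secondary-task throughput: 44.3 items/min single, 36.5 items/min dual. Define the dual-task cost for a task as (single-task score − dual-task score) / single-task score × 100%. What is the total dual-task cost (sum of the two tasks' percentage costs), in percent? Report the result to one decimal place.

29.1

Primary cost = (47.0 − 41.6) / 47.0 × 100% = 11.4894%.
Secondary cost = (44.3 − 36.5) / 44.3 × 100% = 17.6072%.
Total = 11.4894% + 17.6072% = 29.0966% ≈ 29.1%.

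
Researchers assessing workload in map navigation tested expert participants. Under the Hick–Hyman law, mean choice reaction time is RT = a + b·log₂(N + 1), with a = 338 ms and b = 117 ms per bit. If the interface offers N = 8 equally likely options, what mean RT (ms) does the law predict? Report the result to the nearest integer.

709

log₂(8 + 1) = log₂(9) = 3.1699.
RT = 338 + 117 × 3.1699 = 338 + 370.8783 = 708.8783 ms.
≈ 709 ms.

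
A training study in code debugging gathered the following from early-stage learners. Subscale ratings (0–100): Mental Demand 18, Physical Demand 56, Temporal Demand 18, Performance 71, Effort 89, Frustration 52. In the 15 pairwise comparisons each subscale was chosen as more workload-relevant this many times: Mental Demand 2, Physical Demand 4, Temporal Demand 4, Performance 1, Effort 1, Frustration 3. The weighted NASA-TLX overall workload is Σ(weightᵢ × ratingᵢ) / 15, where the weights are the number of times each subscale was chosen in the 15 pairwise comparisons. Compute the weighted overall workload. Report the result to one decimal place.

43.2

The tallies are the weights (they sum to 15).
Weighted sum = 2·18 + 4·56 + 4·18 + 1·71 + 1·89 + 3·52
            = 36 + 224 + 72 + 71 + 89 + 156 = 648.
Overall workload = 648 / 15 = 43.2000 ≈ 43.2.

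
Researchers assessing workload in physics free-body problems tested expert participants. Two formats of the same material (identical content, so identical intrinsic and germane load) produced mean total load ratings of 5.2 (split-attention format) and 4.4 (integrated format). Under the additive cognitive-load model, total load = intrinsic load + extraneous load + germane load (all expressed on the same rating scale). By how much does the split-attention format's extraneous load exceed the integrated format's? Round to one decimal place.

Intrinsic and germane load are equal across formats, so the difference in total load equals the difference in extraneous load.
Extraneous-load difference = 5.2 − 4.4 = 0.8.

0.8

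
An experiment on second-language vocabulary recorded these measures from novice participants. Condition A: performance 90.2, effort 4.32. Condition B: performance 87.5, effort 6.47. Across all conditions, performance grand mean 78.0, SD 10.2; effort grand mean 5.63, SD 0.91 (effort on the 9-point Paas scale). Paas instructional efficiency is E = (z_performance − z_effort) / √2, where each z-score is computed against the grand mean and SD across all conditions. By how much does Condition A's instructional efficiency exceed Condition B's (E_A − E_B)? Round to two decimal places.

1.86

Condition A: z_P = (90.2 − 78.0)/10.2 = 1.1961; z_E = (4.32 − 5.63)/0.91 = -1.4396; E_A = (1.1961 − (-1.4396))/√2 = 1.8637.
Condition B: z_P = (87.5 − 78.0)/10.2 = 0.9314; z_E = (6.47 − 5.63)/0.91 = 0.9231; E_B = (0.9314 − 0.9231)/√2 = 0.0059.
E_A − E_B = 1.8637 − 0.0059 = 1.8578 ≈ 1.86.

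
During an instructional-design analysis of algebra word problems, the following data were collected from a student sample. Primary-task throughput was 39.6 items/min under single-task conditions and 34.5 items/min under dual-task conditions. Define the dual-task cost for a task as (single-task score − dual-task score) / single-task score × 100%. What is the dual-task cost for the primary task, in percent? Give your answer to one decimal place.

Cost = (39.6 − 34.5) / 39.6 × 100%
     = 5.1000 / 39.6 × 100% = 12.8788%.
≈ 12.9%.

12.9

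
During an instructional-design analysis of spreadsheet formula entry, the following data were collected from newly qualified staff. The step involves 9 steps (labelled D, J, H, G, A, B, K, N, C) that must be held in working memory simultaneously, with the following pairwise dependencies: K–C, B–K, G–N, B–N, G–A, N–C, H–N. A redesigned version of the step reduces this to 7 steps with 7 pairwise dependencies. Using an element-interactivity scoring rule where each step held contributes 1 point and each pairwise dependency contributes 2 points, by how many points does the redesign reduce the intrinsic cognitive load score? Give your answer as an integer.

Original: 9 × 1 + 7 × 2 = 9 + 14 = 23.
Redesigned: 7 × 1 + 7 × 2 = 7 + 14 = 21.
Reduction = 23 − 21 = 2.

2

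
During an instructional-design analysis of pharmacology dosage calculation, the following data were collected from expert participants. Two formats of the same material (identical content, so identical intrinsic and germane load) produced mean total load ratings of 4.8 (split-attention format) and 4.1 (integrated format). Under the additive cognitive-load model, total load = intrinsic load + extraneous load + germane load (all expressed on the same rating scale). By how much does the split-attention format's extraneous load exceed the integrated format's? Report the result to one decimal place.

0.7

Intrinsic and germane load are equal across formats, so the difference in total load equals the difference in extraneous load.
Extraneous-load difference = 4.8 − 4.1 = 0.7.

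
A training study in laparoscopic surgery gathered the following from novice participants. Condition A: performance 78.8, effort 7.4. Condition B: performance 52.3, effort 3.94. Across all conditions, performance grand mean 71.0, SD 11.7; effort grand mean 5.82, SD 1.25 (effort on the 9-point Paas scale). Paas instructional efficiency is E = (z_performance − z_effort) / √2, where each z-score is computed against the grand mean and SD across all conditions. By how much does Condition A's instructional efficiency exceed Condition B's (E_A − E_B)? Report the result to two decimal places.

-0.36

Condition A: z_P = (78.8 − 71.0)/11.7 = 0.6667; z_E = (7.4 − 5.82)/1.25 = 1.2640; E_A = (0.6667 − 1.2640)/√2 = -0.4224.
Condition B: z_P = (52.3 − 71.0)/11.7 = -1.5983; z_E = (3.94 − 5.82)/1.25 = -1.5040; E_B = (-1.5983 − (-1.5040))/√2 = -0.0667.
E_A − E_B = -0.4224 − (-0.0667) = -0.3557 ≈ -0.36.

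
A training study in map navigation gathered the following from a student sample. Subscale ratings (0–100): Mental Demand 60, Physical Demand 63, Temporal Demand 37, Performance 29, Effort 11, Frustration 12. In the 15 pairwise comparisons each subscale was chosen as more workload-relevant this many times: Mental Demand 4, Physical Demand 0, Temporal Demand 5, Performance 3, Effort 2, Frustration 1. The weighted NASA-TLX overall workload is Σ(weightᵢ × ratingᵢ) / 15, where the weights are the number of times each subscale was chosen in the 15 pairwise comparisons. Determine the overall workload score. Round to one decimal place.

The tallies are the weights (they sum to 15).
Weighted sum = 4·60 + 0·63 + 5·37 + 3·29 + 2·11 + 1·12
            = 240 + 0 + 185 + 87 + 22 + 12 = 546.
Overall workload = 546 / 15 = 36.4000 ≈ 36.4.

36.4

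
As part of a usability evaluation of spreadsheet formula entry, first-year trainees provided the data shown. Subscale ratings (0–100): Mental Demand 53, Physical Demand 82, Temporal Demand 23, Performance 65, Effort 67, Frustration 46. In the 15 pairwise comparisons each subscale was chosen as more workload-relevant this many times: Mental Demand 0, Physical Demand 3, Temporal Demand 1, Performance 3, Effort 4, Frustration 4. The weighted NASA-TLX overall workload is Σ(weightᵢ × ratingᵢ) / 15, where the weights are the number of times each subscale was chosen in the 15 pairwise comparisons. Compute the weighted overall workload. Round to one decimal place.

61.1

The tallies are the weights (they sum to 15).
Weighted sum = 0·53 + 3·82 + 1·23 + 3·65 + 4·67 + 4·46
            = 0 + 246 + 23 + 195 + 268 + 184 = 916.
Overall workload = 916 / 15 = 61.0667 ≈ 61.1.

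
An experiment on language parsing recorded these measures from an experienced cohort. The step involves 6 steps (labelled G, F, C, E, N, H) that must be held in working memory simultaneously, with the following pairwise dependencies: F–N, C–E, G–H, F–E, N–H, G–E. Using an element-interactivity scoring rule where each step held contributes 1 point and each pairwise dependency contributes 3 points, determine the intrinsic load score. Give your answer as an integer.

Count of steps held simultaneously: 6.
Count of pairwise dependencies listed: 6.
Element contribution: 6 × 1 = 6.
Interaction contribution: 6 × 3 = 18.
Intrinsic load = 6 + 18 = 24.

24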